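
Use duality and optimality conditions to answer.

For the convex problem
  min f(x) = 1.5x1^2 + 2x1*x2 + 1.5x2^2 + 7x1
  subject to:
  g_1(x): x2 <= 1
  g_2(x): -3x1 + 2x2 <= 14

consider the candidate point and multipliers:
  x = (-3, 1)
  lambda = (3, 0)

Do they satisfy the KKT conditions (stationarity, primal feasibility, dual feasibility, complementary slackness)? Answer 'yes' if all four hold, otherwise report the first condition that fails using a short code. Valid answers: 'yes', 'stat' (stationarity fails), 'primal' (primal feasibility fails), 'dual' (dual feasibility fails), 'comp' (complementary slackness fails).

Gradient of f: grad f(x) = Q x + c = (0, -3)
Constraint values g_i(x) = a_i^T x - b_i:
  g_1((-3, 1)) = 0
  g_2((-3, 1)) = -3
Stationarity residual: grad f(x) + sum_i lambda_i a_i = (0, 0)
  -> stationarity OK
Primal feasibility (all g_i <= 0): OK
Dual feasibility (all lambda_i >= 0): OK
Complementary slackness (lambda_i * g_i(x) = 0 for all i): OK

Verdict: yes, KKT holds.

yes


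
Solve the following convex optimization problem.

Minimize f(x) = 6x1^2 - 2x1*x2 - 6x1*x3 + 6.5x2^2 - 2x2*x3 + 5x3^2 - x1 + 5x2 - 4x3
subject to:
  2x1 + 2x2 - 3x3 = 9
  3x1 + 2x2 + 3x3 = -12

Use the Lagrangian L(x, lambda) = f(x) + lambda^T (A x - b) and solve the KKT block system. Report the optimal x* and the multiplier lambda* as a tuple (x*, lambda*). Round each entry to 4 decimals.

Form the Lagrangian:
  L(x, lambda) = (1/2) x^T Q x + c^T x + lambda^T (A x - b)
Stationarity (grad_x L = 0): Q x + c + A^T lambda = 0.
Primal feasibility: A x = b.

This gives the KKT block system:
  [ Q   A^T ] [ x     ]   [-c ]
  [ A    0  ] [ lambda ] = [ b ]

Solving the linear system:
  x*      = (-0.6434, 0.0543, -3.3928)
  lambda* = (-9.1405, 2.2514)
  f(x*)   = 61.8834

x* = (-0.6434, 0.0543, -3.3928), lambda* = (-9.1405, 2.2514)


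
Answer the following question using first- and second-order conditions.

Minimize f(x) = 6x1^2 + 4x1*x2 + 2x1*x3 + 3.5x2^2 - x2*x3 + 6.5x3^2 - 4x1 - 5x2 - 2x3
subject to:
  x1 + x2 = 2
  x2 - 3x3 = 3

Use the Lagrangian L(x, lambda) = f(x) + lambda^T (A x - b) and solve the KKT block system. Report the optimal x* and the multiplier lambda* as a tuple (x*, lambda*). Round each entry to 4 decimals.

Form the Lagrangian:
  L(x, lambda) = (1/2) x^T Q x + c^T x + lambda^T (A x - b)
Stationarity (grad_x L = 0): Q x + c + A^T lambda = 0.
Primal feasibility: A x = b.

This gives the KKT block system:
  [ Q   A^T ] [ x     ]   [-c ]
  [ A    0  ] [ lambda ] = [ b ]

Solving the linear system:
  x*      = (0.3085, 1.6915, -0.4362)
  lambda* = (-5.5957, -2.9149)
  f(x*)   = 5.5585

x* = (0.3085, 1.6915, -0.4362), lambda* = (-5.5957, -2.9149)


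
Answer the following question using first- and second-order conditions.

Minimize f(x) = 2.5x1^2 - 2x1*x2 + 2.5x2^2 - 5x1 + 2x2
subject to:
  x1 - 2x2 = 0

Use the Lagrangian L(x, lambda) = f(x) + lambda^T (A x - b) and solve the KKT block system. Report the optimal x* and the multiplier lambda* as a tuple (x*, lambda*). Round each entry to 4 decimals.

Form the Lagrangian:
  L(x, lambda) = (1/2) x^T Q x + c^T x + lambda^T (A x - b)
Stationarity (grad_x L = 0): Q x + c + A^T lambda = 0.
Primal feasibility: A x = b.

This gives the KKT block system:
  [ Q   A^T ] [ x     ]   [-c ]
  [ A    0  ] [ lambda ] = [ b ]

Solving the linear system:
  x*      = (0.9412, 0.4706)
  lambda* = (1.2353)
  f(x*)   = -1.8824

x* = (0.9412, 0.4706), lambda* = (1.2353)


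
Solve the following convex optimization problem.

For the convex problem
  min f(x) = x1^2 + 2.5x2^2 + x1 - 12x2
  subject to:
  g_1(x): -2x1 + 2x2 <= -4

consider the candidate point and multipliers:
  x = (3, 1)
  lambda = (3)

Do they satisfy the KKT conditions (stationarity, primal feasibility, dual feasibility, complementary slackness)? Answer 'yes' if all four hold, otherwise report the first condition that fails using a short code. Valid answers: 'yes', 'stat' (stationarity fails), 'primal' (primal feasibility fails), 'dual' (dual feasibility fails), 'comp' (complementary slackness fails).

Gradient of f: grad f(x) = Q x + c = (7, -7)
Constraint values g_i(x) = a_i^T x - b_i:
  g_1((3, 1)) = 0
Stationarity residual: grad f(x) + sum_i lambda_i a_i = (1, -1)
  -> stationarity FAILS
Primal feasibility (all g_i <= 0): OK
Dual feasibility (all lambda_i >= 0): OK
Complementary slackness (lambda_i * g_i(x) = 0 for all i): OK

Verdict: the first failing condition is stationarity -> stat.

stat


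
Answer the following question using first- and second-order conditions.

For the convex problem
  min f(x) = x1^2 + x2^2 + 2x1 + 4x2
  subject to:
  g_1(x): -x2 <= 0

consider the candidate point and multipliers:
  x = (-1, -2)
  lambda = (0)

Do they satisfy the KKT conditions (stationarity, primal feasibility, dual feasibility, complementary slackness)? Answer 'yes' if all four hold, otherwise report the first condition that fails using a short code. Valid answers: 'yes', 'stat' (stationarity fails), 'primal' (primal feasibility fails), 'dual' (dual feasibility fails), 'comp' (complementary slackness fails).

Gradient of f: grad f(x) = Q x + c = (0, 0)
Constraint values g_i(x) = a_i^T x - b_i:
  g_1((-1, -2)) = 2
Stationarity residual: grad f(x) + sum_i lambda_i a_i = (0, 0)
  -> stationarity OK
Primal feasibility (all g_i <= 0): FAILS
Dual feasibility (all lambda_i >= 0): OK
Complementary slackness (lambda_i * g_i(x) = 0 for all i): OK

Verdict: the first failing condition is primal_feasibility -> primal.

primal


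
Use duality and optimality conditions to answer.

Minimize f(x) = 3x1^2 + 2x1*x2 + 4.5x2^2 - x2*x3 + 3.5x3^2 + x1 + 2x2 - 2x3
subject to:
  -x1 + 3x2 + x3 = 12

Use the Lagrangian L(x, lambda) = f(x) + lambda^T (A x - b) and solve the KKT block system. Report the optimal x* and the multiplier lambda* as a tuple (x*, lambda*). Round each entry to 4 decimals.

Form the Lagrangian:
  L(x, lambda) = (1/2) x^T Q x + c^T x + lambda^T (A x - b)
Stationarity (grad_x L = 0): Q x + c + A^T lambda = 0.
Primal feasibility: A x = b.

This gives the KKT block system:
  [ Q   A^T ] [ x     ]   [-c ]
  [ A    0  ] [ lambda ] = [ b ]

Solving the linear system:
  x*      = (-2.2052, 2.7166, 1.645)
  lambda* = (-6.798)
  f(x*)   = 40.7573

x* = (-2.2052, 2.7166, 1.645), lambda* = (-6.798)


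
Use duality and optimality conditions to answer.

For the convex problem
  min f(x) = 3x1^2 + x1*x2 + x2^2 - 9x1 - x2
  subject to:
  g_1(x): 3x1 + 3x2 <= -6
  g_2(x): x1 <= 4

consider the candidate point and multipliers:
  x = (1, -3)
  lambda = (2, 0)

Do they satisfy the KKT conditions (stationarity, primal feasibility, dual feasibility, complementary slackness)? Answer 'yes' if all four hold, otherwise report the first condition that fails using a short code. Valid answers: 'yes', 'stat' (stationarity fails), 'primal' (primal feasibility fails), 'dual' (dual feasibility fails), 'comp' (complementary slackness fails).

Gradient of f: grad f(x) = Q x + c = (-6, -6)
Constraint values g_i(x) = a_i^T x - b_i:
  g_1((1, -3)) = 0
  g_2((1, -3)) = -3
Stationarity residual: grad f(x) + sum_i lambda_i a_i = (0, 0)
  -> stationarity OK
Primal feasibility (all g_i <= 0): OK
Dual feasibility (all lambda_i >= 0): OK
Complementary slackness (lambda_i * g_i(x) = 0 for all i): OK

Verdict: yes, KKT holds.

yes


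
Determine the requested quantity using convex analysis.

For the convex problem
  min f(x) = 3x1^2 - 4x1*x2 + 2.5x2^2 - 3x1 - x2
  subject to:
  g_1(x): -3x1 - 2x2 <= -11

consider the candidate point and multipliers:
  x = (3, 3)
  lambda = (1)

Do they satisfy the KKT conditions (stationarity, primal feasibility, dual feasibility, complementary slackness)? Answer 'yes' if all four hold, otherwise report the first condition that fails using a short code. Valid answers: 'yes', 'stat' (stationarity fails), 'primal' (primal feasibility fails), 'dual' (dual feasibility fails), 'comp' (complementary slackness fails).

Gradient of f: grad f(x) = Q x + c = (3, 2)
Constraint values g_i(x) = a_i^T x - b_i:
  g_1((3, 3)) = -4
Stationarity residual: grad f(x) + sum_i lambda_i a_i = (0, 0)
  -> stationarity OK
Primal feasibility (all g_i <= 0): OK
Dual feasibility (all lambda_i >= 0): OK
Complementary slackness (lambda_i * g_i(x) = 0 for all i): FAILS

Verdict: the first failing condition is complementary_slackness -> comp.

comp


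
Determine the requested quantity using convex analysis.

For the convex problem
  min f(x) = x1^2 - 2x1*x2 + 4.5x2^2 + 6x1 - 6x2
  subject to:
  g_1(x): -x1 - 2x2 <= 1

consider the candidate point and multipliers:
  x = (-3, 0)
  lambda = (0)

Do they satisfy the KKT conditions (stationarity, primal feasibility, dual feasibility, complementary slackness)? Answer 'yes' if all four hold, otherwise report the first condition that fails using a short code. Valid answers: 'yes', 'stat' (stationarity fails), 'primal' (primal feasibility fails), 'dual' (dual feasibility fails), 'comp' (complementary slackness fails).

Gradient of f: grad f(x) = Q x + c = (0, 0)
Constraint values g_i(x) = a_i^T x - b_i:
  g_1((-3, 0)) = 2
Stationarity residual: grad f(x) + sum_i lambda_i a_i = (0, 0)
  -> stationarity OK
Primal feasibility (all g_i <= 0): FAILS
Dual feasibility (all lambda_i >= 0): OK
Complementary slackness (lambda_i * g_i(x) = 0 for all i): OK

Verdict: the first failing condition is primal_feasibility -> primal.

primal


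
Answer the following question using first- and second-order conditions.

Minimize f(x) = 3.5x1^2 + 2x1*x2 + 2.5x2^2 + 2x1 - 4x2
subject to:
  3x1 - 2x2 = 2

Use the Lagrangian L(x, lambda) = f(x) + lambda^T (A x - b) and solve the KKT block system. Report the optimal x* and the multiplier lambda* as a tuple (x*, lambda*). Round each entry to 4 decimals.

Form the Lagrangian:
  L(x, lambda) = (1/2) x^T Q x + c^T x + lambda^T (A x - b)
Stationarity (grad_x L = 0): Q x + c + A^T lambda = 0.
Primal feasibility: A x = b.

This gives the KKT block system:
  [ Q   A^T ] [ x     ]   [-c ]
  [ A    0  ] [ lambda ] = [ b ]

Solving the linear system:
  x*      = (0.5567, -0.1649)
  lambda* = (-1.8557)
  f(x*)   = 2.7423

x* = (0.5567, -0.1649), lambda* = (-1.8557)


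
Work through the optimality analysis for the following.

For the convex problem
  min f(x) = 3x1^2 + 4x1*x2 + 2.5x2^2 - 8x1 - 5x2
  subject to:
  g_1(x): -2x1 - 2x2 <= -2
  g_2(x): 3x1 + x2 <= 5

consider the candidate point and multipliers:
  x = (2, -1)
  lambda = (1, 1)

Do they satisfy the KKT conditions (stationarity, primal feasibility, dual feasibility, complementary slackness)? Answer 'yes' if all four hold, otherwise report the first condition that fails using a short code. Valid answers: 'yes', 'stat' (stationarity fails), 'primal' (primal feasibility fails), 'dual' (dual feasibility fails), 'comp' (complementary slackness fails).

Gradient of f: grad f(x) = Q x + c = (0, -2)
Constraint values g_i(x) = a_i^T x - b_i:
  g_1((2, -1)) = 0
  g_2((2, -1)) = 0
Stationarity residual: grad f(x) + sum_i lambda_i a_i = (1, -3)
  -> stationarity FAILS
Primal feasibility (all g_i <= 0): OK
Dual feasibility (all lambda_i >= 0): OK
Complementary slackness (lambda_i * g_i(x) = 0 for all i): OK

Verdict: the first failing condition is stationarity -> stat.

stat


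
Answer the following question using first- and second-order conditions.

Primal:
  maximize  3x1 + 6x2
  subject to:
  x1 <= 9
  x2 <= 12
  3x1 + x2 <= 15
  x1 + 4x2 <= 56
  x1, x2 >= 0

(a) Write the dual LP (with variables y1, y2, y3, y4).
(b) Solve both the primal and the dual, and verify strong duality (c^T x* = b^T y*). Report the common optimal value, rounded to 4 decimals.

The standard primal-dual pair for 'max c^T x s.t. A x <= b, x >= 0' is:
  Dual:  min b^T y  s.t.  A^T y >= c,  y >= 0.

So the dual LP is:
  minimize  9y1 + 12y2 + 15y3 + 56y4
  subject to:
    y1 + 3y3 + y4 >= 3
    y2 + y3 + 4y4 >= 6
    y1, y2, y3, y4 >= 0

Solving the primal: x* = (1, 12).
  primal value c^T x* = 75.
Solving the dual: y* = (0, 5, 1, 0).
  dual value b^T y* = 75.
Strong duality: c^T x* = b^T y*. Confirmed.

75


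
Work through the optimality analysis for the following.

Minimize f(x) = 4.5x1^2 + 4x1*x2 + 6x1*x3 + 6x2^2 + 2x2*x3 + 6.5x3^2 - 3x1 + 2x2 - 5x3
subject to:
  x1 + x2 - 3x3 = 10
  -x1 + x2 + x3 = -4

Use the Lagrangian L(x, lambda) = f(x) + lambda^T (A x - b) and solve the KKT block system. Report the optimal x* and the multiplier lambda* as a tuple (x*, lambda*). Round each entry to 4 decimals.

Form the Lagrangian:
  L(x, lambda) = (1/2) x^T Q x + c^T x + lambda^T (A x - b)
Stationarity (grad_x L = 0): Q x + c + A^T lambda = 0.
Primal feasibility: A x = b.

This gives the KKT block system:
  [ Q   A^T ] [ x     ]   [-c ]
  [ A    0  ] [ lambda ] = [ b ]

Solving the linear system:
  x*      = (2.181, 0.5905, -2.4095)
  lambda* = (-8.7619, -4.2286)
  f(x*)   = 38.6952

x* = (2.181, 0.5905, -2.4095), lambda* = (-8.7619, -4.2286)


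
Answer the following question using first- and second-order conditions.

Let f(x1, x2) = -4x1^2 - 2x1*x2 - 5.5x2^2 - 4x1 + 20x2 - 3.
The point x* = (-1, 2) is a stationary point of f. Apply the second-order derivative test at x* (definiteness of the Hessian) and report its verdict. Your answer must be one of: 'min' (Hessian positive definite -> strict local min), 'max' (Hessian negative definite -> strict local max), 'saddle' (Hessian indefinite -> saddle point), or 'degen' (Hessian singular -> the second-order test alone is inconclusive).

Compute the Hessian H = grad^2 f:
  H = [[-8, -2], [-2, -11]]
Verify stationarity: grad f(x*) = H x* + g = (0, 0).
Eigenvalues of H: -12, -7.
Both eigenvalues < 0, so H is negative definite -> x* is a strict local max.

max


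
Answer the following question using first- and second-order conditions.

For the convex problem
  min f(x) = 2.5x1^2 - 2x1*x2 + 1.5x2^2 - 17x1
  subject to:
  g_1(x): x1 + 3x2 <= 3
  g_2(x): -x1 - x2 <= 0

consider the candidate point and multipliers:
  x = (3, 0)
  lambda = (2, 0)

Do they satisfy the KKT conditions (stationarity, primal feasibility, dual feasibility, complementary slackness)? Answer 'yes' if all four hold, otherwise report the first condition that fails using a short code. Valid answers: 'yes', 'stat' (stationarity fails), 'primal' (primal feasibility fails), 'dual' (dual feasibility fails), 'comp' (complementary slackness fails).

Gradient of f: grad f(x) = Q x + c = (-2, -6)
Constraint values g_i(x) = a_i^T x - b_i:
  g_1((3, 0)) = 0
  g_2((3, 0)) = -3
Stationarity residual: grad f(x) + sum_i lambda_i a_i = (0, 0)
  -> stationarity OK
Primal feasibility (all g_i <= 0): OK
Dual feasibility (all lambda_i >= 0): OK
Complementary slackness (lambda_i * g_i(x) = 0 for all i): OK

Verdict: yes, KKT holds.

yes


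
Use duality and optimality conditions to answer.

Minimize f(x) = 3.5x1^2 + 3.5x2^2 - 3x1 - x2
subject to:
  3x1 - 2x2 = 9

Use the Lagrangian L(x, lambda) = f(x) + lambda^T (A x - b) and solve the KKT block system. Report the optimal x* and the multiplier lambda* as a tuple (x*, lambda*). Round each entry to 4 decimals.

Form the Lagrangian:
  L(x, lambda) = (1/2) x^T Q x + c^T x + lambda^T (A x - b)
Stationarity (grad_x L = 0): Q x + c + A^T lambda = 0.
Primal feasibility: A x = b.

This gives the KKT block system:
  [ Q   A^T ] [ x     ]   [-c ]
  [ A    0  ] [ lambda ] = [ b ]

Solving the linear system:
  x*      = (2.2747, -1.0879)
  lambda* = (-4.3077)
  f(x*)   = 16.5165

x* = (2.2747, -1.0879), lambda* = (-4.3077)


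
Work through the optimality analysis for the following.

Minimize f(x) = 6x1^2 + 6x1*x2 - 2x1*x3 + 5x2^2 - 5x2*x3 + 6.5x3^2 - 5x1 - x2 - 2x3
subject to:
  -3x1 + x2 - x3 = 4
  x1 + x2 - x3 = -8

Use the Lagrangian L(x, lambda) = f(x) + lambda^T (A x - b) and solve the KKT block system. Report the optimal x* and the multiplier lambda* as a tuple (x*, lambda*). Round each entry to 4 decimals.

Form the Lagrangian:
  L(x, lambda) = (1/2) x^T Q x + c^T x + lambda^T (A x - b)
Stationarity (grad_x L = 0): Q x + c + A^T lambda = 0.
Primal feasibility: A x = b.

This gives the KKT block system:
  [ Q   A^T ] [ x     ]   [-c ]
  [ A    0  ] [ lambda ] = [ b ]

Solving the linear system:
  x*      = (-3, -1.9231, 3.0769)
  lambda* = (-1.2692, 54.8846)
  f(x*)   = 227.4615

x* = (-3, -1.9231, 3.0769), lambda* = (-1.2692, 54.8846)


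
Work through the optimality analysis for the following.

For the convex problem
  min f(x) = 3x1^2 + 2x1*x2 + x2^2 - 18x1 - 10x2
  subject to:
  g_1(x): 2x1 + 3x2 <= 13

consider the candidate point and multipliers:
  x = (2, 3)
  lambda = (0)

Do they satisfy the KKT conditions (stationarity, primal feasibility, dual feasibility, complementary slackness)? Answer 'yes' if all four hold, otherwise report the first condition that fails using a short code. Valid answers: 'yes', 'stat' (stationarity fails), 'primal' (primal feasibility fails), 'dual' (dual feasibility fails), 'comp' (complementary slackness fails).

Gradient of f: grad f(x) = Q x + c = (0, 0)
Constraint values g_i(x) = a_i^T x - b_i:
  g_1((2, 3)) = 0
Stationarity residual: grad f(x) + sum_i lambda_i a_i = (0, 0)
  -> stationarity OK
Primal feasibility (all g_i <= 0): OK
Dual feasibility (all lambda_i >= 0): OK
Complementary slackness (lambda_i * g_i(x) = 0 for all i): OK

Verdict: yes, KKT holds.

yes


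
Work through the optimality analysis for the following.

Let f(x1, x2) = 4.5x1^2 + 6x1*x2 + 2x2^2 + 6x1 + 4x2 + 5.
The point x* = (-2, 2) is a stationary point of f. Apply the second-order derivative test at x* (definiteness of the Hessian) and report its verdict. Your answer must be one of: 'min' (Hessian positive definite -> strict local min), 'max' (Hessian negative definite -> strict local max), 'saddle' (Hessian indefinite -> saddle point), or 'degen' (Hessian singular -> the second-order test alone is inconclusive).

Compute the Hessian H = grad^2 f:
  H = [[9, 6], [6, 4]]
Verify stationarity: grad f(x*) = H x* + g = (0, 0).
Eigenvalues of H: 0, 13.
H has a zero eigenvalue (singular; positive semidefinite but not definite), so H is neither positive definite, negative definite, nor indefinite. The second-order test alone is inconclusive -> degen.
(Indeed, f is constant along the null direction of H through x*, so x* is not a strict local extremum.)

degen


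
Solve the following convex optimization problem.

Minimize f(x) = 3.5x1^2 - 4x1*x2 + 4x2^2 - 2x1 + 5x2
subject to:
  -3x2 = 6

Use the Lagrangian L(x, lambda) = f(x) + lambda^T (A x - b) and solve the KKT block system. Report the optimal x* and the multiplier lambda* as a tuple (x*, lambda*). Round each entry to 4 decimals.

Form the Lagrangian:
  L(x, lambda) = (1/2) x^T Q x + c^T x + lambda^T (A x - b)
Stationarity (grad_x L = 0): Q x + c + A^T lambda = 0.
Primal feasibility: A x = b.

This gives the KKT block system:
  [ Q   A^T ] [ x     ]   [-c ]
  [ A    0  ] [ lambda ] = [ b ]

Solving the linear system:
  x*      = (-0.8571, -2)
  lambda* = (-2.5238)
  f(x*)   = 3.4286

x* = (-0.8571, -2), lambda* = (-2.5238)


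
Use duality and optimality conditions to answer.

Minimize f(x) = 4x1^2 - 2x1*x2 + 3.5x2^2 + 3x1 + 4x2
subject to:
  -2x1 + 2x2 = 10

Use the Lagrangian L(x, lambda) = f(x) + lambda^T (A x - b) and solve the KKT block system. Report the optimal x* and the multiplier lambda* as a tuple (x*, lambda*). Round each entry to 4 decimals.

Form the Lagrangian:
  L(x, lambda) = (1/2) x^T Q x + c^T x + lambda^T (A x - b)
Stationarity (grad_x L = 0): Q x + c + A^T lambda = 0.
Primal feasibility: A x = b.

This gives the KKT block system:
  [ Q   A^T ] [ x     ]   [-c ]
  [ A    0  ] [ lambda ] = [ b ]

Solving the linear system:
  x*      = (-2.9091, 2.0909)
  lambda* = (-12.2273)
  f(x*)   = 60.9545

x* = (-2.9091, 2.0909), lambda* = (-12.2273)


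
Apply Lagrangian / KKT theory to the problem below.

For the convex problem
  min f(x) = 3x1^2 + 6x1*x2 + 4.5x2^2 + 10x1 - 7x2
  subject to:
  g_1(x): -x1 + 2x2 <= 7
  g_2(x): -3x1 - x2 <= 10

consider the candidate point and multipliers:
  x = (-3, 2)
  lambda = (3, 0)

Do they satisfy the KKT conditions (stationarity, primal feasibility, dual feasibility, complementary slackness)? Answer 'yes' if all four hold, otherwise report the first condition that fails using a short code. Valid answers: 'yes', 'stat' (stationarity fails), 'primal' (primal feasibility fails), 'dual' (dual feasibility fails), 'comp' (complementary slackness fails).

Gradient of f: grad f(x) = Q x + c = (4, -7)
Constraint values g_i(x) = a_i^T x - b_i:
  g_1((-3, 2)) = 0
  g_2((-3, 2)) = -3
Stationarity residual: grad f(x) + sum_i lambda_i a_i = (1, -1)
  -> stationarity FAILS
Primal feasibility (all g_i <= 0): OK
Dual feasibility (all lambda_i >= 0): OK
Complementary slackness (lambda_i * g_i(x) = 0 for all i): OK

Verdict: the first failing condition is stationarity -> stat.

stat


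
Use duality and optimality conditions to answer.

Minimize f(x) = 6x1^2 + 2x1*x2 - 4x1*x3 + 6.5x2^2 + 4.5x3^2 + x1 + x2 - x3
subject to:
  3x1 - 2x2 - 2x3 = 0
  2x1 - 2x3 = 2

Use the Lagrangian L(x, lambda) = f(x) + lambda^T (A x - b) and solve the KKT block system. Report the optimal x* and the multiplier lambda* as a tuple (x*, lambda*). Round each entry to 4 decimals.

Form the Lagrangian:
  L(x, lambda) = (1/2) x^T Q x + c^T x + lambda^T (A x - b)
Stationarity (grad_x L = 0): Q x + c + A^T lambda = 0.
Primal feasibility: A x = b.

This gives the KKT block system:
  [ Q   A^T ] [ x     ]   [-c ]
  [ A    0  ] [ lambda ] = [ b ]

Solving the linear system:
  x*      = (-0.2192, 0.8904, -1.2192)
  lambda* = (6.0685, -11.6164)
  f(x*)   = 12.5616

x* = (-0.2192, 0.8904, -1.2192), lambda* = (6.0685, -11.6164)


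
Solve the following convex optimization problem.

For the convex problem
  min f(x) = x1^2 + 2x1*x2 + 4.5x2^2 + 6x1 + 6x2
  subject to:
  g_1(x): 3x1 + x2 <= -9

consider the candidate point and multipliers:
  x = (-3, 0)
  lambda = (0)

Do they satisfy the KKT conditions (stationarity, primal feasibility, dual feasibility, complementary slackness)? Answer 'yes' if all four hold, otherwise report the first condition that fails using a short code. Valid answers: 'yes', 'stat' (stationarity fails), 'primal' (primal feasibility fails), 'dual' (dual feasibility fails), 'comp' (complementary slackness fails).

Gradient of f: grad f(x) = Q x + c = (0, 0)
Constraint values g_i(x) = a_i^T x - b_i:
  g_1((-3, 0)) = 0
Stationarity residual: grad f(x) + sum_i lambda_i a_i = (0, 0)
  -> stationarity OK
Primal feasibility (all g_i <= 0): OK
Dual feasibility (all lambda_i >= 0): OK
Complementary slackness (lambda_i * g_i(x) = 0 for all i): OK

Verdict: yes, KKT holds.

yes


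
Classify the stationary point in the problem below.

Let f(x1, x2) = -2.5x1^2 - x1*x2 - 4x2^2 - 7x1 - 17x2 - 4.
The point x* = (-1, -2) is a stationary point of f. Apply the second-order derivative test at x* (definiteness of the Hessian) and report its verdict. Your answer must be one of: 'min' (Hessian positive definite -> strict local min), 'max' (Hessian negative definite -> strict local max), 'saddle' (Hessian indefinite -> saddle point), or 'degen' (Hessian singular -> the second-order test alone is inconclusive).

Compute the Hessian H = grad^2 f:
  H = [[-5, -1], [-1, -8]]
Verify stationarity: grad f(x*) = H x* + g = (0, 0).
Eigenvalues of H: -8.3028, -4.6972.
Both eigenvalues < 0, so H is negative definite -> x* is a strict local max.

max


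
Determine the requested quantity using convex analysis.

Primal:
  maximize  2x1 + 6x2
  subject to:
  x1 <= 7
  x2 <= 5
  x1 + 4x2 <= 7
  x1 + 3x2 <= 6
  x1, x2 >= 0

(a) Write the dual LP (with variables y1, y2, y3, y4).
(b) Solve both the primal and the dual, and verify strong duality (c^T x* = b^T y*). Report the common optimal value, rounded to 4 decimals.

The standard primal-dual pair for 'max c^T x s.t. A x <= b, x >= 0' is:
  Dual:  min b^T y  s.t.  A^T y >= c,  y >= 0.

So the dual LP is:
  minimize  7y1 + 5y2 + 7y3 + 6y4
  subject to:
    y1 + y3 + y4 >= 2
    y2 + 4y3 + 3y4 >= 6
    y1, y2, y3, y4 >= 0

Solving the primal: x* = (6, 0).
  primal value c^T x* = 12.
Solving the dual: y* = (0, 0, 0, 2).
  dual value b^T y* = 12.
Strong duality: c^T x* = b^T y*. Confirmed.

12


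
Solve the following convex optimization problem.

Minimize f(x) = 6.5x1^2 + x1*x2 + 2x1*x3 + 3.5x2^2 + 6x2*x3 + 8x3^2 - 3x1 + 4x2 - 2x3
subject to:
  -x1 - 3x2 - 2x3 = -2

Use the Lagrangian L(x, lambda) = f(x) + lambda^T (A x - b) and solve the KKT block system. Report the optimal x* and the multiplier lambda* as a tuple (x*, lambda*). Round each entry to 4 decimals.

Form the Lagrangian:
  L(x, lambda) = (1/2) x^T Q x + c^T x + lambda^T (A x - b)
Stationarity (grad_x L = 0): Q x + c + A^T lambda = 0.
Primal feasibility: A x = b.

This gives the KKT block system:
  [ Q   A^T ] [ x     ]   [-c ]
  [ A    0  ] [ lambda ] = [ b ]

Solving the linear system:
  x*      = (0.3773, 0.3344, 0.3098)
  lambda* = (2.8589)
  f(x*)   = 2.6518

x* = (0.3773, 0.3344, 0.3098), lambda* = (2.8589)


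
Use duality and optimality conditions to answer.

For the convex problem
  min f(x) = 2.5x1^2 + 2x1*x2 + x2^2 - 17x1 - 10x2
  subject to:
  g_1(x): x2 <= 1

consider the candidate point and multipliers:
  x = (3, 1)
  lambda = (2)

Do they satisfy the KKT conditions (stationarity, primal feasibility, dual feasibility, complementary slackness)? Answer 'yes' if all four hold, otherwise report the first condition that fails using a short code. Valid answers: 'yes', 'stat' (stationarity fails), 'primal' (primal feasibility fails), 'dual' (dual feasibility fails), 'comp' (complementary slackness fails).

Gradient of f: grad f(x) = Q x + c = (0, -2)
Constraint values g_i(x) = a_i^T x - b_i:
  g_1((3, 1)) = 0
Stationarity residual: grad f(x) + sum_i lambda_i a_i = (0, 0)
  -> stationarity OK
Primal feasibility (all g_i <= 0): OK
Dual feasibility (all lambda_i >= 0): OK
Complementary slackness (lambda_i * g_i(x) = 0 for all i): OK

Verdict: yes, KKT holds.

yes


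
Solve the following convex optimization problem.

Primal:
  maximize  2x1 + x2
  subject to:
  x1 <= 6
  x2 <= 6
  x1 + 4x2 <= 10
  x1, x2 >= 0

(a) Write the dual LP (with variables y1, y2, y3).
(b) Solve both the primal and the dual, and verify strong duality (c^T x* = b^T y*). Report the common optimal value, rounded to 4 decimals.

The standard primal-dual pair for 'max c^T x s.t. A x <= b, x >= 0' is:
  Dual:  min b^T y  s.t.  A^T y >= c,  y >= 0.

So the dual LP is:
  minimize  6y1 + 6y2 + 10y3
  subject to:
    y1 + y3 >= 2
    y2 + 4y3 >= 1
    y1, y2, y3 >= 0

Solving the primal: x* = (6, 1).
  primal value c^T x* = 13.
Solving the dual: y* = (1.75, 0, 0.25).
  dual value b^T y* = 13.
Strong duality: c^T x* = b^T y*. Confirmed.

13


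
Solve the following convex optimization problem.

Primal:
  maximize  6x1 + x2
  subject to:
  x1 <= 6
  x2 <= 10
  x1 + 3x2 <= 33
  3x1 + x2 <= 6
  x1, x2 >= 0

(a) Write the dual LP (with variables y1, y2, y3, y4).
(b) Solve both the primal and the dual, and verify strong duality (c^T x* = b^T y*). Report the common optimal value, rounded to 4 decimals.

The standard primal-dual pair for 'max c^T x s.t. A x <= b, x >= 0' is:
  Dual:  min b^T y  s.t.  A^T y >= c,  y >= 0.

So the dual LP is:
  minimize  6y1 + 10y2 + 33y3 + 6y4
  subject to:
    y1 + y3 + 3y4 >= 6
    y2 + 3y3 + y4 >= 1
    y1, y2, y3, y4 >= 0

Solving the primal: x* = (2, 0).
  primal value c^T x* = 12.
Solving the dual: y* = (0, 0, 0, 2).
  dual value b^T y* = 12.
Strong duality: c^T x* = b^T y*. Confirmed.

12


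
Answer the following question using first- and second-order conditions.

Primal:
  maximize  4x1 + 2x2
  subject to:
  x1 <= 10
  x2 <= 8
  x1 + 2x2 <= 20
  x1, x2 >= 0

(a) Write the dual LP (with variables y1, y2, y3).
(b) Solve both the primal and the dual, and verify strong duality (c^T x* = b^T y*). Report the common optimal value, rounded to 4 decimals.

The standard primal-dual pair for 'max c^T x s.t. A x <= b, x >= 0' is:
  Dual:  min b^T y  s.t.  A^T y >= c,  y >= 0.

So the dual LP is:
  minimize  10y1 + 8y2 + 20y3
  subject to:
    y1 + y3 >= 4
    y2 + 2y3 >= 2
    y1, y2, y3 >= 0

Solving the primal: x* = (10, 5).
  primal value c^T x* = 50.
Solving the dual: y* = (3, 0, 1).
  dual value b^T y* = 50.
Strong duality: c^T x* = b^T y*. Confirmed.

50


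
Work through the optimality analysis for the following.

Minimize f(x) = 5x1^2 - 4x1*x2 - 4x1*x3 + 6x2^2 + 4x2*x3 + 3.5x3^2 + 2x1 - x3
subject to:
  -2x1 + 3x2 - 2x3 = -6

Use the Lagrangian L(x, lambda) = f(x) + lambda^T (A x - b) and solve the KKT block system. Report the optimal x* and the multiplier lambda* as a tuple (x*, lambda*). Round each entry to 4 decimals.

Form the Lagrangian:
  L(x, lambda) = (1/2) x^T Q x + c^T x + lambda^T (A x - b)
Stationarity (grad_x L = 0): Q x + c + A^T lambda = 0.
Primal feasibility: A x = b.

This gives the KKT block system:
  [ Q   A^T ] [ x     ]   [-c ]
  [ A    0  ] [ lambda ] = [ b ]

Solving the linear system:
  x*      = (0.4155, -0.8005, 1.3837)
  lambda* = (1.9111)
  f(x*)   = 5.4568

x* = (0.4155, -0.8005, 1.3837), lambda* = (1.9111)


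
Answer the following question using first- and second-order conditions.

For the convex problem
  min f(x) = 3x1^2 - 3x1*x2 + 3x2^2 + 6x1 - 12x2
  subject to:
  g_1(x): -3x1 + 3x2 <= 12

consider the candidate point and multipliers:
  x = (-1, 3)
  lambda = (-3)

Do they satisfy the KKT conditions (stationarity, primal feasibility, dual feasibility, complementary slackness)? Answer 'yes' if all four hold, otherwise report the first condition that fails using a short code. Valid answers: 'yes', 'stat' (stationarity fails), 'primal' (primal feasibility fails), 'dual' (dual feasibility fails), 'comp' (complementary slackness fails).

Gradient of f: grad f(x) = Q x + c = (-9, 9)
Constraint values g_i(x) = a_i^T x - b_i:
  g_1((-1, 3)) = 0
Stationarity residual: grad f(x) + sum_i lambda_i a_i = (0, 0)
  -> stationarity OK
Primal feasibility (all g_i <= 0): OK
Dual feasibility (all lambda_i >= 0): FAILS
Complementary slackness (lambda_i * g_i(x) = 0 for all i): OK

Verdict: the first failing condition is dual_feasibility -> dual.

dual


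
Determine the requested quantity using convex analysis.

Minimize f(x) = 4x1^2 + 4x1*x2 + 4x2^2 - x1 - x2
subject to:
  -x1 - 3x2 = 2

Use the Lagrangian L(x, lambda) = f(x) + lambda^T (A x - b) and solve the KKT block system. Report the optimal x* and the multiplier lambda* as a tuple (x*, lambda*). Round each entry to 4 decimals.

Form the Lagrangian:
  L(x, lambda) = (1/2) x^T Q x + c^T x + lambda^T (A x - b)
Stationarity (grad_x L = 0): Q x + c + A^T lambda = 0.
Primal feasibility: A x = b.

This gives the KKT block system:
  [ Q   A^T ] [ x     ]   [-c ]
  [ A    0  ] [ lambda ] = [ b ]

Solving the linear system:
  x*      = (0.25, -0.75)
  lambda* = (-2)
  f(x*)   = 2.25

x* = (0.25, -0.75), lambda* = (-2)


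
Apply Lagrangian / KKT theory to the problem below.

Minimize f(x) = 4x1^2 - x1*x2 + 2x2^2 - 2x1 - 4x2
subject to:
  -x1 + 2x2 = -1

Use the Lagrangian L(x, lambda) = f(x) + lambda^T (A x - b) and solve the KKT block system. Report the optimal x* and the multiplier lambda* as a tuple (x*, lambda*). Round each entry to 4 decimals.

Form the Lagrangian:
  L(x, lambda) = (1/2) x^T Q x + c^T x + lambda^T (A x - b)
Stationarity (grad_x L = 0): Q x + c + A^T lambda = 0.
Primal feasibility: A x = b.

This gives the KKT block system:
  [ Q   A^T ] [ x     ]   [-c ]
  [ A    0  ] [ lambda ] = [ b ]

Solving the linear system:
  x*      = (0.5625, -0.2188)
  lambda* = (2.7188)
  f(x*)   = 1.2344

x* = (0.5625, -0.2188), lambda* = (2.7188)


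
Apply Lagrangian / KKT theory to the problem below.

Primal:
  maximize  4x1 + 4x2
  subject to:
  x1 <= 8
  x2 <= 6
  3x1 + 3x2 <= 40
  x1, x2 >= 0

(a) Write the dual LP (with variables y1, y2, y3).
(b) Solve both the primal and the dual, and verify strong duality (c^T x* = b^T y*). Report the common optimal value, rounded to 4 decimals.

The standard primal-dual pair for 'max c^T x s.t. A x <= b, x >= 0' is:
  Dual:  min b^T y  s.t.  A^T y >= c,  y >= 0.

So the dual LP is:
  minimize  8y1 + 6y2 + 40y3
  subject to:
    y1 + 3y3 >= 4
    y2 + 3y3 >= 4
    y1, y2, y3 >= 0

Solving the primal: x* = (7.3333, 6).
  primal value c^T x* = 53.3333.
Solving the dual: y* = (0, 0, 1.3333).
  dual value b^T y* = 53.3333.
Strong duality: c^T x* = b^T y*. Confirmed.

53.3333


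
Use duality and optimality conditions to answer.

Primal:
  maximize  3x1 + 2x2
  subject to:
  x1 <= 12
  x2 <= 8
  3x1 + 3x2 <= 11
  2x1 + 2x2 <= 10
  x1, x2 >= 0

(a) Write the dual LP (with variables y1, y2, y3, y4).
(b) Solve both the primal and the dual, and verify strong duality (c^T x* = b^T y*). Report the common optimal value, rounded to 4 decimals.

The standard primal-dual pair for 'max c^T x s.t. A x <= b, x >= 0' is:
  Dual:  min b^T y  s.t.  A^T y >= c,  y >= 0.

So the dual LP is:
  minimize  12y1 + 8y2 + 11y3 + 10y4
  subject to:
    y1 + 3y3 + 2y4 >= 3
    y2 + 3y3 + 2y4 >= 2
    y1, y2, y3, y4 >= 0

Solving the primal: x* = (3.6667, 0).
  primal value c^T x* = 11.
Solving the dual: y* = (0, 0, 1, 0).
  dual value b^T y* = 11.
Strong duality: c^T x* = b^T y*. Confirmed.

11


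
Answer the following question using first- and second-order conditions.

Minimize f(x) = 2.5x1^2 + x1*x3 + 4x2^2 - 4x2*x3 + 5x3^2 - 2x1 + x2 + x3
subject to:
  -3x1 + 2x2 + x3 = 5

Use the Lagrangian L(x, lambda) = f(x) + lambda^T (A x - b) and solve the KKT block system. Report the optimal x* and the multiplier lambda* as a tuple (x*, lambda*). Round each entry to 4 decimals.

Form the Lagrangian:
  L(x, lambda) = (1/2) x^T Q x + c^T x + lambda^T (A x - b)
Stationarity (grad_x L = 0): Q x + c + A^T lambda = 0.
Primal feasibility: A x = b.

This gives the KKT block system:
  [ Q   A^T ] [ x     ]   [-c ]
  [ A    0  ] [ lambda ] = [ b ]

Solving the linear system:
  x*      = (-1.0425, 0.6852, 0.502)
  lambda* = (-2.2368)
  f(x*)   = 7.2282

x* = (-1.0425, 0.6852, 0.502), lambda* = (-2.2368)


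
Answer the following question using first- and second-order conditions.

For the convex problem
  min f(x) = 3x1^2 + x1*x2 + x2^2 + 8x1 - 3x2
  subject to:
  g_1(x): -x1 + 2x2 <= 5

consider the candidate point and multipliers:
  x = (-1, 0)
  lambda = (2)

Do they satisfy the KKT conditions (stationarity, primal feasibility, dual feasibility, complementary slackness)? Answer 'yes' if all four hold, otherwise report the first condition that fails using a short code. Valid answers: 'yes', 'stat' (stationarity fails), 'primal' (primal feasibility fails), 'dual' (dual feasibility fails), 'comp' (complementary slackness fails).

Gradient of f: grad f(x) = Q x + c = (2, -4)
Constraint values g_i(x) = a_i^T x - b_i:
  g_1((-1, 0)) = -4
Stationarity residual: grad f(x) + sum_i lambda_i a_i = (0, 0)
  -> stationarity OK
Primal feasibility (all g_i <= 0): OK
Dual feasibility (all lambda_i >= 0): OK
Complementary slackness (lambda_i * g_i(x) = 0 for all i): FAILS

Verdict: the first failing condition is complementary_slackness -> comp.

comp


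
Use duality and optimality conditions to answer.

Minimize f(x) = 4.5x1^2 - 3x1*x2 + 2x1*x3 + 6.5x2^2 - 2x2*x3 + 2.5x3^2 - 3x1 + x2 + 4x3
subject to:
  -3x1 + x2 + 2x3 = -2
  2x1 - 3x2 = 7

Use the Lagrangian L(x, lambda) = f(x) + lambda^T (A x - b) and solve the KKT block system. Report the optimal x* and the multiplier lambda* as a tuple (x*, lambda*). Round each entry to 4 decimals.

Form the Lagrangian:
  L(x, lambda) = (1/2) x^T Q x + c^T x + lambda^T (A x - b)
Stationarity (grad_x L = 0): Q x + c + A^T lambda = 0.
Primal feasibility: A x = b.

This gives the KKT block system:
  [ Q   A^T ] [ x     ]   [-c ]
  [ A    0  ] [ lambda ] = [ b ]

Solving the linear system:
  x*      = (0.2279, -2.1814, 0.4325)
  lambda* = (-5.4906, -11.4659)
  f(x*)   = 34.0726

x* = (0.2279, -2.1814, 0.4325), lambda* = (-5.4906, -11.4659)


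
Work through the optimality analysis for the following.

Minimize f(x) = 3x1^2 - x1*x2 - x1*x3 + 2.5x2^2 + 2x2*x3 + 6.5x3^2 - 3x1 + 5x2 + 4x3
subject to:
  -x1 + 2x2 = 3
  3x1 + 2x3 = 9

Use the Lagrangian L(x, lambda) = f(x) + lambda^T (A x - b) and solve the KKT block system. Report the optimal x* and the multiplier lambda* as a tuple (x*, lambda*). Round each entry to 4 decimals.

Form the Lagrangian:
  L(x, lambda) = (1/2) x^T Q x + c^T x + lambda^T (A x - b)
Stationarity (grad_x L = 0): Q x + c + A^T lambda = 0.
Primal feasibility: A x = b.

This gives the KKT block system:
  [ Q   A^T ] [ x     ]   [-c ]
  [ A    0  ] [ lambda ] = [ b ]

Solving the linear system:
  x*      = (2.7183, 2.8592, 0.4225)
  lambda* = (-8.7113, -6.2465)
  f(x*)   = 45.0915

x* = (2.7183, 2.8592, 0.4225), lambda* = (-8.7113, -6.2465)


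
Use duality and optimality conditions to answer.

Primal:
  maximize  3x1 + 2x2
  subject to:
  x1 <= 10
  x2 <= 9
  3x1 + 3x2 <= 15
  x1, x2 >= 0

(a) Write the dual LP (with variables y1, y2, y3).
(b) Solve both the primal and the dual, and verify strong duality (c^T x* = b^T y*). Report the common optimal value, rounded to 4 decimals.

The standard primal-dual pair for 'max c^T x s.t. A x <= b, x >= 0' is:
  Dual:  min b^T y  s.t.  A^T y >= c,  y >= 0.

So the dual LP is:
  minimize  10y1 + 9y2 + 15y3
  subject to:
    y1 + 3y3 >= 3
    y2 + 3y3 >= 2
    y1, y2, y3 >= 0

Solving the primal: x* = (5, 0).
  primal value c^T x* = 15.
Solving the dual: y* = (0, 0, 1).
  dual value b^T y* = 15.
Strong duality: c^T x* = b^T y*. Confirmed.

15


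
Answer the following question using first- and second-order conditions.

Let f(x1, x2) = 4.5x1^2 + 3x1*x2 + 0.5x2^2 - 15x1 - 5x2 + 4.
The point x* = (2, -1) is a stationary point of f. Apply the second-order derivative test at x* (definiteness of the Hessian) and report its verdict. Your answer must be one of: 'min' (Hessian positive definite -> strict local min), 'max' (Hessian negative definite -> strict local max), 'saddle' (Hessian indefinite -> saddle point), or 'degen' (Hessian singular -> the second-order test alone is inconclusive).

Compute the Hessian H = grad^2 f:
  H = [[9, 3], [3, 1]]
Verify stationarity: grad f(x*) = H x* + g = (0, 0).
Eigenvalues of H: 0, 10.
H has a zero eigenvalue (singular; positive semidefinite but not definite), so H is neither positive definite, negative definite, nor indefinite. The second-order test alone is inconclusive -> degen.
(Indeed, f is constant along the null direction of H through x*, so x* is not a strict local extremum.)

degen


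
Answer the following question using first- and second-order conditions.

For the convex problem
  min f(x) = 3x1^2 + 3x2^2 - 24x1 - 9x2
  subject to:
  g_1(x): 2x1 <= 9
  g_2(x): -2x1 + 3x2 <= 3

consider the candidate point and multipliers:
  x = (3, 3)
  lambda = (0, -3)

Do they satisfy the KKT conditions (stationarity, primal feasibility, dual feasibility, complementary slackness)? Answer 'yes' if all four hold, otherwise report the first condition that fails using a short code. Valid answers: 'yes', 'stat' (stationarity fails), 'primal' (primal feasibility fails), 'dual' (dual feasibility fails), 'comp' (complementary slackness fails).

Gradient of f: grad f(x) = Q x + c = (-6, 9)
Constraint values g_i(x) = a_i^T x - b_i:
  g_1((3, 3)) = -3
  g_2((3, 3)) = 0
Stationarity residual: grad f(x) + sum_i lambda_i a_i = (0, 0)
  -> stationarity OK
Primal feasibility (all g_i <= 0): OK
Dual feasibility (all lambda_i >= 0): FAILS
Complementary slackness (lambda_i * g_i(x) = 0 for all i): OK

Verdict: the first failing condition is dual_feasibility -> dual.

dual


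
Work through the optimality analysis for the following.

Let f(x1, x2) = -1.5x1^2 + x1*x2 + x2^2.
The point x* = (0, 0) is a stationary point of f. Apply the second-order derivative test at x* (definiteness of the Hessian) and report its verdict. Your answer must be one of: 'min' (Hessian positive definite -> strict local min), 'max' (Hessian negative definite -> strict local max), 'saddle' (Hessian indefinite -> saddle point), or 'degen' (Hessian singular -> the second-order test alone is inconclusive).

Compute the Hessian H = grad^2 f:
  H = [[-3, 1], [1, 2]]
Verify stationarity: grad f(x*) = H x* + g = (0, 0).
Eigenvalues of H: -3.1926, 2.1926.
Eigenvalues have mixed signs, so H is indefinite -> x* is a saddle point.

saddle


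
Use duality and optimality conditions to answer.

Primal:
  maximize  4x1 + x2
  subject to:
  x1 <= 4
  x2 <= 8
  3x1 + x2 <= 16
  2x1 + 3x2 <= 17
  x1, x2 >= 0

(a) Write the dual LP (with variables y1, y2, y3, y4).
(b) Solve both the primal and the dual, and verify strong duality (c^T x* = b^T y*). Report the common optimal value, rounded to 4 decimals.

The standard primal-dual pair for 'max c^T x s.t. A x <= b, x >= 0' is:
  Dual:  min b^T y  s.t.  A^T y >= c,  y >= 0.

So the dual LP is:
  minimize  4y1 + 8y2 + 16y3 + 17y4
  subject to:
    y1 + 3y3 + 2y4 >= 4
    y2 + y3 + 3y4 >= 1
    y1, y2, y3, y4 >= 0

Solving the primal: x* = (4, 3).
  primal value c^T x* = 19.
Solving the dual: y* = (3.3333, 0, 0, 0.3333).
  dual value b^T y* = 19.
Strong duality: c^T x* = b^T y*. Confirmed.

19
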